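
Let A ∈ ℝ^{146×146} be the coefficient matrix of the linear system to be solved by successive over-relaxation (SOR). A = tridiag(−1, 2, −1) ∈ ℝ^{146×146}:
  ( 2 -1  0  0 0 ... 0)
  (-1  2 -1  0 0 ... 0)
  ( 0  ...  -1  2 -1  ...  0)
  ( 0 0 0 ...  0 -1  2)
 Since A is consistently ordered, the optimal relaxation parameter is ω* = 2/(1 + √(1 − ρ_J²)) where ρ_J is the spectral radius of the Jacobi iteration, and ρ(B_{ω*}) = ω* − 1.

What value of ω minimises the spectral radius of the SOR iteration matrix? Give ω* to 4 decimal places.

ω* = 1.9582

ρ_J = max_k |cos(kπ/147)| = cos(π/147) = 0.9998
√(1−ρ_J²) = |sin(π/147)| = 0.02137
ω* = 2 / (1 + 0.02137) = 2 / 1.02137 ≈ 1.9582.
ρ_SOR = ω* − 1 ≈ 0.9582.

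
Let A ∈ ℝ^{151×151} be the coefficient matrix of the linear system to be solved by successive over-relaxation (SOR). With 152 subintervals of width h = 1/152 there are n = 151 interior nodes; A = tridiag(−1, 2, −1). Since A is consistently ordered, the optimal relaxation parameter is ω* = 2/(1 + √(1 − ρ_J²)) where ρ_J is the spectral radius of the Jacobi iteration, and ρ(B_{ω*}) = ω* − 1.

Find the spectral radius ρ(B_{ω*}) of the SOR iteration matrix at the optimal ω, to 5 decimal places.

ρ_SOR = 0.95950

[ρ_J] n=151: ρ(B_J) = cos(π/(n+1)) = cos(π/152) = 0.99979.
√(1 − cos²(π/152)) = sin(π/152) ≈ 0.020667.
[ω*] 2 ÷ (1 + 0.020667) = 2 ÷ 1.020667 = 1.95950.
and ρ(B_{ω*}) = 1.95950 − 1 = 0.95950.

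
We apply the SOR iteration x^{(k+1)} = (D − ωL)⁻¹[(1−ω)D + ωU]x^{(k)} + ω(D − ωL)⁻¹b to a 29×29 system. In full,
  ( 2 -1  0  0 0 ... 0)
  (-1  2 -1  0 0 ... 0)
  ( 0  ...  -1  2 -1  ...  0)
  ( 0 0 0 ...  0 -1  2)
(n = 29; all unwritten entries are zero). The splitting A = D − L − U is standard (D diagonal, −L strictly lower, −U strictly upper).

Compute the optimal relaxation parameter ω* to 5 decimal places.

[ρ_J] n=29: ρ(B_J) = cos(π/(n+1)) = cos(π/30) = 0.99452.
√(1 − cos²(π/30)) = sin(π/30) ≈ 0.104528.
Young: ω* = 2/(1+√(1−ρ_J²)) = 2/(1+0.104528) = 2/1.104528 = 1.81073.
Hence ρ(B_{ω*}) = 1.81073 − 1 = 0.81073.

ω* = 1.81073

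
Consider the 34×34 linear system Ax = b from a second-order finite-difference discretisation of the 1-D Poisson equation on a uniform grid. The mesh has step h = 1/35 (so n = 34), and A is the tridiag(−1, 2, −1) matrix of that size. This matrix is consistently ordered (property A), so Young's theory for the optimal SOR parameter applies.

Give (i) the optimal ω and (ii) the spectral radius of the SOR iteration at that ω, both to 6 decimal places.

ω* = 1.835470, ρ_SOR = 0.835470

ρ_J = max_k |cos(kπ/35)| = cos(π/35) = 0.995974
root = sin(π/35) = 0.0896393  (since 1−cos² = sin²).
Young: ω* = 2/(1+√(1−ρ_J²)) = 2/(1+0.0896393) = 2/1.0896393 = 1.835470.
and ρ(B_{ω*}) = 1.835470 − 1 = 0.835470.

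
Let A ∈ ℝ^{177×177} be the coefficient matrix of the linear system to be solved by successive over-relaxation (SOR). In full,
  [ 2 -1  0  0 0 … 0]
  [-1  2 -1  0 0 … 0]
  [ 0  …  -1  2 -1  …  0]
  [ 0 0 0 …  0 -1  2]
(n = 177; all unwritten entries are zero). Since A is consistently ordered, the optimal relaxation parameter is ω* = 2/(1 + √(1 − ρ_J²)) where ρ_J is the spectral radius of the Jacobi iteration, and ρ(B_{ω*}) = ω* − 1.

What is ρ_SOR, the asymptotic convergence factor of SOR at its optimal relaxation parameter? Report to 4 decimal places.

ρ_SOR = 0.9653

B_J for the 177×177 system has eigenvalues cos(kπ/178); ρ_J = cos(π/178) = 0.9998.
√(1−ρ_J²) = |sin(π/178)| = 0.01765
ω* = 2/(1+0.01765) = 1.9653
ρ_SOR = ω* − 1 ≈ 0.9653.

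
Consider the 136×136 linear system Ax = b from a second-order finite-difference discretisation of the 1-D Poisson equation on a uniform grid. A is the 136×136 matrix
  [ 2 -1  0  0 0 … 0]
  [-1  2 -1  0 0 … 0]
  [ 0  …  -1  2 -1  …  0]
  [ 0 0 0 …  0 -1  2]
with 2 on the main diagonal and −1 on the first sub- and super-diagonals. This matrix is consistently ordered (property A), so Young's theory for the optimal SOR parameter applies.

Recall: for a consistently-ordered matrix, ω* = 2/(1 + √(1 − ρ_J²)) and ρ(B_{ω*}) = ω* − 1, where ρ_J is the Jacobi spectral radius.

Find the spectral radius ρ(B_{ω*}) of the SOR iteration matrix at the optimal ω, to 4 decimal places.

ρ_SOR = 0.9552

spectrum of D⁻¹(L+U) = {cos(kπ/137) : 1≤k≤136}; ρ_J = cos(π/137) = 0.9997.
√(1 − cos²(π/137)) = sin(π/137) ≈ 0.02293.
ω* = 2 / (1 + 0.02293) = 2 / 1.02293 ≈ 1.9552.
Hence ρ(B_{ω*}) = 1.9552 − 1 = 0.9552.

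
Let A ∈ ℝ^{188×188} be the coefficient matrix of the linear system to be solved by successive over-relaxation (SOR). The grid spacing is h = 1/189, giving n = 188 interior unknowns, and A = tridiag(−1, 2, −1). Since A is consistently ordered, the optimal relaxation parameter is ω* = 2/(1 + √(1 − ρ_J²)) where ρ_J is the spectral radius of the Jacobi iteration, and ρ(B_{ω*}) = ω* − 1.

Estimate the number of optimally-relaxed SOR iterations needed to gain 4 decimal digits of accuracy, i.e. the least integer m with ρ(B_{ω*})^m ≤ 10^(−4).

With n=188, ρ(Jacobi) = cos(π/189) = 0.9998619.
1 − cos²(π/189) = sin²(π/189) ⇒ √(1−ρ_J²) = sin(π/189) = 0.0166214.
ω* = 2/(1 + 0.0166214) = 2/1.0166214 = 1.9673007.
ρ_SOR = ω* − 1 ≈ 0.9673007.
(0.9673007)^m ≤ 10^{−4}  ⇒  m·ln(0.9673007) ≤ −4·ln10  ⇒  m ≥ 277.037  ⇒  m = 278

m = 278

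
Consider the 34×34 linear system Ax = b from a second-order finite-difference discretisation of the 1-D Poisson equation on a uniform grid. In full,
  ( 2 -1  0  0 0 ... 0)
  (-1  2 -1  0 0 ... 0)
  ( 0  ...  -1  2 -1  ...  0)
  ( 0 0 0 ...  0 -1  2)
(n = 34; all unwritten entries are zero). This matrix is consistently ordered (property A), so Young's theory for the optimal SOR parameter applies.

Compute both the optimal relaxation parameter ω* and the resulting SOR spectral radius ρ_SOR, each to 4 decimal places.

n=34: λ(B_J) = 1 − λ(A)/2 = cos(kπ/35); k=1 gives ρ_J = 0.9960.
1 − cos²(π/35) = sin²(π/35) ⇒ √(1−ρ_J²) = sin(π/35) = 0.08964.
ω* = 2/(1 + 0.08964) = 2/1.08964 = 1.8355.
Hence ρ(B_{ω*}) = 1.8355 − 1 = 0.8355.

ω* = 1.8355, ρ_SOR = 0.8355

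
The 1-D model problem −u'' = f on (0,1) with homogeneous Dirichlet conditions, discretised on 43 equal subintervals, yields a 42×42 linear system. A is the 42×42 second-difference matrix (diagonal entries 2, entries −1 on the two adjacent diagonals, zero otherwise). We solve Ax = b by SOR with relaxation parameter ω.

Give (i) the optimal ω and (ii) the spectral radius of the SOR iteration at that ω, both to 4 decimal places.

ω* = 1.8639, ρ_SOR = 0.8639

B_J for the 42×42 system has eigenvalues cos(kπ/43); ρ_J = cos(π/43) = 0.9973.
√(1−ρ_J²) simplifies to sin(π/43) = 0.07300.
So ω* = 2/1.07300 = 1.8639 (Young).
At ω = 1.8639 every |λ(B_ω)| = ω−1, so ρ_SOR = 0.8639.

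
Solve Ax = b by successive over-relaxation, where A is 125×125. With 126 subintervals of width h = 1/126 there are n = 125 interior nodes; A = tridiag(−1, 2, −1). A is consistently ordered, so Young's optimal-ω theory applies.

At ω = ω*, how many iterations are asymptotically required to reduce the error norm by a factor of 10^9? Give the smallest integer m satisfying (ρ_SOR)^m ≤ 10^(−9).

m = 416

½·tridiag(1,0,1) at n=125: λ_k = cos(kπ/126); max |λ| at k=1 ⇒ ρ_J = cos(π/126) ≈ 0.9996892.
√(1−ρ_J²) = |sin(π/126)| = 0.0249307
Young: ω* = 2/(1+√(1−ρ_J²)) = 2/(1+0.0249307) = 2/1.0249307 = 1.9513514.
and ρ(B_{ω*}) = 1.9513514 − 1 = 0.9513514.
ρ_SOR^m ≤ 10^(−9) ⇔ m ≥ 9·ln10/(−ln 0.9513514) = 20.7233/0.0498718 = 415.531; m = ⌈415.531⌉ = 416.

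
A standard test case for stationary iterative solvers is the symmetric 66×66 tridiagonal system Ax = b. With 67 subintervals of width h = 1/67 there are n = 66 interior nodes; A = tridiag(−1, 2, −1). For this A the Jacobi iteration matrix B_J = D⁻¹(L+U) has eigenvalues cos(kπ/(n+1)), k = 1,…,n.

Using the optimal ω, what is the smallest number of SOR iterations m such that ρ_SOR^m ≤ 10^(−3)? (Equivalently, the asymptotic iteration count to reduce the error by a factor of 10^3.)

n=66: λ(B_J) = 1 − λ(A)/2 = cos(kπ/67); k=1 gives ρ_J = 0.9989009.
root = sin(π/67) = 0.0468723  (since 1−cos² = sin²).
Young: ω* = 2/(1+√(1−ρ_J²)) = 2/(1+0.0468723) = 2/1.0468723 = 1.9104527.
ρ(B_{ω*}) = ω*−1 = 0.9104527
(0.9104527)^m ≤ 10^{−3}  ⇒  m·ln(0.9104527) ≤ −3·ln10  ⇒  m ≥ 73.633  ⇒  m = 74

m = 74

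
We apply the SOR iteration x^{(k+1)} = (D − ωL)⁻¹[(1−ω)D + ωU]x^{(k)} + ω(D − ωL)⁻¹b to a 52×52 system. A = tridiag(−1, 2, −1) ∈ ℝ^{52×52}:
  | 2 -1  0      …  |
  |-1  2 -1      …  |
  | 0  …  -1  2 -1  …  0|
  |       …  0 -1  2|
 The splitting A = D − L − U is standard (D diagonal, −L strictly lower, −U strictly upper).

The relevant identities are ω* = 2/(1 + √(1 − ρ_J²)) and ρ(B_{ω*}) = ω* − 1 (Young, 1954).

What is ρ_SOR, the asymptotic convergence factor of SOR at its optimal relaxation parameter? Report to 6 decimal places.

B_J for the 52×52 system has eigenvalues cos(kπ/53); ρ_J = cos(π/53) = 0.998244.
1 − cos²(π/53) = sin²(π/53) ⇒ √(1−ρ_J²) = sin(π/53) = 0.0592406.
[ω*] 2 ÷ (1 + 0.0592406) = 2 ÷ 1.0592406 = 1.888145.
ρ_SOR = ω* − 1 ≈ 0.888145.

ρ_SOR = 0.888145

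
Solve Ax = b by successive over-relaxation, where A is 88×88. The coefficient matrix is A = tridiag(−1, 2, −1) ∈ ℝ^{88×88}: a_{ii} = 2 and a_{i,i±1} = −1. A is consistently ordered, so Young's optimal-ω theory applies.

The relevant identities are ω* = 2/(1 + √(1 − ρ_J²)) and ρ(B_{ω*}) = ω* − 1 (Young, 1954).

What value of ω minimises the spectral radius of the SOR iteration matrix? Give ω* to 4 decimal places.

With n=88, ρ(Jacobi) = cos(π/89) = 0.9994.
√(1−ρ_J²) simplifies to sin(π/89) = 0.03529.
Then 2/(1+√(1−ρ_J²)) = 2/(1+0.03529); ω* = 2/1.03529 = 1.9318.
ρ_SOR = ω* − 1 ≈ 0.9318.

ω* = 1.9318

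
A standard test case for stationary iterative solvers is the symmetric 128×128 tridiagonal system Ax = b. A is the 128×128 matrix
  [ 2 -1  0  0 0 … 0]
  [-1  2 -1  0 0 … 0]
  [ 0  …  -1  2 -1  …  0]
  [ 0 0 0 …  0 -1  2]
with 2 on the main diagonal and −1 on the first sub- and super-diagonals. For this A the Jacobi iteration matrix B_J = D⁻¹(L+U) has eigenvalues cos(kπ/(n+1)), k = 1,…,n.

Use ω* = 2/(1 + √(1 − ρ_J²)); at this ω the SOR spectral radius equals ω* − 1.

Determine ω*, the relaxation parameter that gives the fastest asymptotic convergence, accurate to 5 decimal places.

ω* = 1.95246

B_J for the 128×128 system has eigenvalues cos(kπ/129); ρ_J = cos(π/129) = 0.99970.
√(1−ρ_J²) = |sin(π/129)| = 0.024351
Then 2/(1+√(1−ρ_J²)) = 2/(1+0.024351); ω* = 2/1.024351 = 1.95246.
ρ_SOR = ω* − 1 = 1.95246 − 1 = 0.95246.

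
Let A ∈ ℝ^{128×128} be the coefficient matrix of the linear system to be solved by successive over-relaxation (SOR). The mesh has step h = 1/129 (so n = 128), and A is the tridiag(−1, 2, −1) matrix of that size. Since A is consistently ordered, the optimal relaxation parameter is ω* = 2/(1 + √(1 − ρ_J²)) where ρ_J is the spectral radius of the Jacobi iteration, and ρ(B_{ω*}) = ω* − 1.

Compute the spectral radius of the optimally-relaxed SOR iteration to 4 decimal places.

B_J for the 128×128 system has eigenvalues cos(kπ/129); ρ_J = cos(π/129) = 0.9997.
root = sin(π/129) = 0.02435  (since 1−cos² = sin²).
ω* = 2 / (1 + 0.02435) = 2 / 1.02435 ≈ 1.9525.
ρ(B_{ω*}) = ω*−1 = 0.9525

ρ_SOR = 0.9525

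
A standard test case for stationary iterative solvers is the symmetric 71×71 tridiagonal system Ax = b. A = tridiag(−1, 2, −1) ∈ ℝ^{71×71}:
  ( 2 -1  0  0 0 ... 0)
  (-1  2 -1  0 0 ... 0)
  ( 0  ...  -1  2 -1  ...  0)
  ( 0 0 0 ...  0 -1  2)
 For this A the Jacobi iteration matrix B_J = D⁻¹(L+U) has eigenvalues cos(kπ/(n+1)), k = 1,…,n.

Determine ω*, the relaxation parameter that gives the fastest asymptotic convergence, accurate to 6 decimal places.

ω* = 1.916407

½·tridiag(1,0,1) at n=71: λ_k = cos(kπ/72); max |λ| at k=1 ⇒ ρ_J = cos(π/72) ≈ 0.999048.
root = sin(π/72) = 0.0436194  (since 1−cos² = sin²).
Then 2/(1+√(1−ρ_J²)) = 2/(1+0.0436194); ω* = 2/1.0436194 = 1.916407.
[ρ_SOR] ω* − 1 = 0.916407.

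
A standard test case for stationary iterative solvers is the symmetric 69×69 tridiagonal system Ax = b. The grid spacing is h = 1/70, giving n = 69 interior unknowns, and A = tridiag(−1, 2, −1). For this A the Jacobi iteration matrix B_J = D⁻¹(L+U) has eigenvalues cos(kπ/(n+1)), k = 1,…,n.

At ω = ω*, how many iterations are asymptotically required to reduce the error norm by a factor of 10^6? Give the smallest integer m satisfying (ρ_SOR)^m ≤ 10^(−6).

[ρ_J] n=69: ρ(B_J) = cos(π/(n+1)) = cos(π/70) = 0.9989931.
√(1 − cos²(π/70)) = sin(π/70) ≈ 0.0448648.
ω* = 2 / (1 + 0.0448648) = 2 / 1.0448648 ≈ 1.9141232.
ρ(B_{ω*}) = ω*−1 = 0.9141232
6·ln10 = 13.8155; −ln(0.9141232) = 0.0897899; m = ⌈13.8155/0.0897899⌉ = ⌈153.865⌉ = 154.

m = 154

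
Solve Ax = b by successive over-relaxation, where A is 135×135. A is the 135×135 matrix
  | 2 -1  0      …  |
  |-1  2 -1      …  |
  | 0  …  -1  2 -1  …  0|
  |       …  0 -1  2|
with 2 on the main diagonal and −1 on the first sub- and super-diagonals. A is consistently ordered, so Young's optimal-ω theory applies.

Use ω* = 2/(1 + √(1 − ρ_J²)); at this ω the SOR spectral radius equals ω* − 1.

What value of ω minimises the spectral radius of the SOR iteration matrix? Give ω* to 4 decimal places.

ω* = 1.9548

n=135: λ(B_J) = 1 − λ(A)/2 = cos(kπ/136); k=1 gives ρ_J = 0.9997.
1 − cos²(π/136) = sin²(π/136) ⇒ √(1−ρ_J²) = sin(π/136) = 0.02310.
ω* = 2/(1+0.02310) = 1.9548
Hence ρ(B_{ω*}) = 1.9548 − 1 = 0.9548.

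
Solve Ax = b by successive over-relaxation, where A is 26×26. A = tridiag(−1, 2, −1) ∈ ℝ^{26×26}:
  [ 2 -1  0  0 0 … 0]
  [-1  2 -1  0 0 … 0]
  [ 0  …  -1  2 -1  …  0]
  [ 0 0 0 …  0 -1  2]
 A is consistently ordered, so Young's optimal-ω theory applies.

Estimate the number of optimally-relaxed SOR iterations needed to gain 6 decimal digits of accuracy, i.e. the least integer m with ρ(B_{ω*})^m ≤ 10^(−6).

m = 60

n=26: λ(B_J) = 1 − λ(A)/2 = cos(kπ/27); k=1 gives ρ_J = 0.9932384.
√(1 − cos²(π/27)) = sin(π/27) ≈ 0.1160929.
So ω* = 2/1.1160929 = 1.7919655 (Young).
and ρ(B_{ω*}) = 1.7919655 − 1 = 0.7919655.
m ≥ 6·ln10 / (−ln 0.7919655) = 59.234; smallest integer m = 60.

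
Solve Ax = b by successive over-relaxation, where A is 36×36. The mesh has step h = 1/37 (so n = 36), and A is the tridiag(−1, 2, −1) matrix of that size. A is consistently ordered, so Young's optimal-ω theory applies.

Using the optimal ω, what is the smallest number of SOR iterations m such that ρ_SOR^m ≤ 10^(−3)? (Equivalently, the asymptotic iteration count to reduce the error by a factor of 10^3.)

m = 41

n=36: λ(B_J) = 1 − λ(A)/2 = cos(kπ/37); k=1 gives ρ_J = 0.9963975.
√(1 − cos²(π/37)) = sin(π/37) ≈ 0.0848059.
ω* = 2/(1+0.0848059) = 1.8436478
ρ(B_{ω*}) = ω*−1 = 0.8436478
3·ln10 = 6.90776; −ln(0.8436478) = 0.17002; m = ⌈6.90776/0.17002⌉ = ⌈40.629⌉ = 41.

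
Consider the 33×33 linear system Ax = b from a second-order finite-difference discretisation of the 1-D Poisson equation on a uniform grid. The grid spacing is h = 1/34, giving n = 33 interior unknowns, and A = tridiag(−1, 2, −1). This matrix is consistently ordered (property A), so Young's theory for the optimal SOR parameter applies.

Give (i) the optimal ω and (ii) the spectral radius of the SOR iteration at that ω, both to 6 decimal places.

ω* = 1.831052, ρ_SOR = 0.831052

ρ_J = max_k |cos(kπ/34)| = cos(π/34) = 0.995734
√(1 − cos²(π/34)) = sin(π/34) ≈ 0.0922684.
Young: ω* = 2/(1+√(1−ρ_J²)) = 2/(1+0.0922684) = 2/1.0922684 = 1.831052.
[ρ_SOR] ω* − 1 = 0.831052.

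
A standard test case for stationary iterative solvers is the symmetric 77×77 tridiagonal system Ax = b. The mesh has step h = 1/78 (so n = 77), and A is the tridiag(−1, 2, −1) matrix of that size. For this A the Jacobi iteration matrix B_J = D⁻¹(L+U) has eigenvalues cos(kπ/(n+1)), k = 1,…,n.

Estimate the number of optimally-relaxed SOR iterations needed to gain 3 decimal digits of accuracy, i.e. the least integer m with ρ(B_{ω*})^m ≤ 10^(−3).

With n=77, ρ(Jacobi) = cos(π/78) = 0.9991890.
1 − cos²(π/78) = sin²(π/78) ⇒ √(1−ρ_J²) = sin(π/78) = 0.0402659.
So ω* = 2/1.0402659 = 1.9225854 (Young).
ρ_SOR = ω* − 1 ≈ 0.9225854.
(0.9225854)^m ≤ 10^{−3}  ⇒  m·ln(0.9225854) ≤ −3·ln10  ⇒  m ≥ 85.730  ⇒  m = 86

m = 86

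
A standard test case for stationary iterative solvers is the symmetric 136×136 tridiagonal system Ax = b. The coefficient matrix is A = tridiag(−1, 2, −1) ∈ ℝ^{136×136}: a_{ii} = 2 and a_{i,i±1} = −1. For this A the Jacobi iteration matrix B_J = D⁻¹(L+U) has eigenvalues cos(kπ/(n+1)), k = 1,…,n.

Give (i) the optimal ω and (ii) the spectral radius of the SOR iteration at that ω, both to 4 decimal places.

ω* = 1.9552, ρ_SOR = 0.9552

[ρ_J] n=136: ρ(B_J) = cos(π/(n+1)) = cos(π/137) = 0.9997.
1 − cos²(π/137) = sin²(π/137) ⇒ √(1−ρ_J²) = sin(π/137) = 0.02293.
ω* = 2/(1 + 0.02293) = 2/1.02293 = 1.9552.
ρ_SOR = ω* − 1 = 1.9552 − 1 = 0.9552.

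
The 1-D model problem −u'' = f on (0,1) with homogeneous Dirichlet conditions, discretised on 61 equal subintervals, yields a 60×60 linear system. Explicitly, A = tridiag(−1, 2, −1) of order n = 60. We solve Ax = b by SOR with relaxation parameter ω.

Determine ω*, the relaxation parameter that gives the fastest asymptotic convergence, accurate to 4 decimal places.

[ρ_J] n=60: ρ(B_J) = cos(π/(n+1)) = cos(π/61) = 0.9987.
√(1−ρ_J²) simplifies to sin(π/61) = 0.05148.
[ω*] 2 ÷ (1 + 0.05148) = 2 ÷ 1.05148 = 1.9021.
Hence ρ(B_{ω*}) = 1.9021 − 1 = 0.9021.

ω* = 1.9021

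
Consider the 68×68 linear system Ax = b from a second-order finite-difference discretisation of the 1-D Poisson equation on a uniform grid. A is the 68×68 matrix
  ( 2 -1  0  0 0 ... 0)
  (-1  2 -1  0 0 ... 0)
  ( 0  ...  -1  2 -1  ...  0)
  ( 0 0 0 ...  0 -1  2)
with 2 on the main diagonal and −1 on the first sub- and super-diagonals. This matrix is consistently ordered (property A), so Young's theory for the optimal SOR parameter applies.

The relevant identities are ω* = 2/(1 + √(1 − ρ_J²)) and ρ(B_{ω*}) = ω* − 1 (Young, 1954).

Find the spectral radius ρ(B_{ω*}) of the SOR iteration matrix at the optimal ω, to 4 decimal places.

ρ_SOR = 0.9129

½·tridiag(1,0,1) at n=68: λ_k = cos(kπ/69); max |λ| at k=1 ⇒ ρ_J = cos(π/69) ≈ 0.9990.
root = sin(π/69) = 0.04551  (since 1−cos² = sin²).
ω* = 2 / (1 + 0.04551) = 2 / 1.04551 ≈ 1.9129.
Hence ρ(B_{ω*}) = 1.9129 − 1 = 0.9129.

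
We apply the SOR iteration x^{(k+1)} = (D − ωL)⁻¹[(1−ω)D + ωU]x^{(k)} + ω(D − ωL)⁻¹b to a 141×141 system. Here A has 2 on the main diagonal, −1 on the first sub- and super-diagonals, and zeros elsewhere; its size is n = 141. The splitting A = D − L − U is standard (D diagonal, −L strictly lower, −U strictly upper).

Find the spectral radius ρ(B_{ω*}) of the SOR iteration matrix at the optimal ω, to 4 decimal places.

ρ_SOR = 0.9567

ρ_J = max_k |cos(kπ/142)| = cos(π/142) = 0.9998
√(1−ρ_J²) simplifies to sin(π/142) = 0.02212.
ω* = 2 / (1 + 0.02212) = 2 / 1.02212 ≈ 1.9567.
and ρ(B_{ω*}) = 1.9567 − 1 = 0.9567.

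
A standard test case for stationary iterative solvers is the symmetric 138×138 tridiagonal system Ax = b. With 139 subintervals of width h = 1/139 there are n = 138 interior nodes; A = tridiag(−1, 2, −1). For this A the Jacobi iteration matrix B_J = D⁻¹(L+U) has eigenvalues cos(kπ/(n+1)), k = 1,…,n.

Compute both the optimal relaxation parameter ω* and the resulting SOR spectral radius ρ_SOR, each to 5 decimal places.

n=138: λ(B_J) = 1 − λ(A)/2 = cos(kπ/139); k=1 gives ρ_J = 0.99974.
1 − cos²(π/139) = sin²(π/139) ⇒ √(1−ρ_J²) = sin(π/139) = 0.022599.
Young: ω* = 2/(1+√(1−ρ_J²)) = 2/(1+0.022599) = 2/1.022599 = 1.95580.
ρ_SOR = ω* − 1 = 1.95580 − 1 = 0.95580.

ω* = 1.95580, ρ_SOR = 0.95580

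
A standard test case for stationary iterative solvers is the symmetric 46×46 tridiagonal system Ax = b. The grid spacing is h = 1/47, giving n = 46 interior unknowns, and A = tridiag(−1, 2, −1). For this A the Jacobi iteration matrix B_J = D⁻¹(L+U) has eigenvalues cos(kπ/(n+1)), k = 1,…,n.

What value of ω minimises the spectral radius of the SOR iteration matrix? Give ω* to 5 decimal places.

n=46: λ(B_J) = 1 − λ(A)/2 = cos(kπ/47); k=1 gives ρ_J = 0.99777.
√(1−ρ_J²) = |sin(π/47)| = 0.066793
ω* = 2/(1+0.066793) = 1.87478
Hence ρ(B_{ω*}) = 1.87478 − 1 = 0.87478.

ω* = 1.87478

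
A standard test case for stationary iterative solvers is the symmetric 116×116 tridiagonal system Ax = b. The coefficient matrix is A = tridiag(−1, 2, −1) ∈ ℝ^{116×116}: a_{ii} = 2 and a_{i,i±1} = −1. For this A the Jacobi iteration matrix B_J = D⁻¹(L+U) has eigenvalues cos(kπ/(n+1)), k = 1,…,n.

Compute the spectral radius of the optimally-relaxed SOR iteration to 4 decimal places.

ρ_SOR = 0.9477

½·tridiag(1,0,1) at n=116: λ_k = cos(kπ/117); max |λ| at k=1 ⇒ ρ_J = cos(π/117) ≈ 0.9996.
√(1 − cos²(π/117)) = sin(π/117) ≈ 0.02685.
ω* = 2/(1+0.02685) = 1.9477
At ω = 1.9477 every |λ(B_ω)| = ω−1, so ρ_SOR = 0.9477.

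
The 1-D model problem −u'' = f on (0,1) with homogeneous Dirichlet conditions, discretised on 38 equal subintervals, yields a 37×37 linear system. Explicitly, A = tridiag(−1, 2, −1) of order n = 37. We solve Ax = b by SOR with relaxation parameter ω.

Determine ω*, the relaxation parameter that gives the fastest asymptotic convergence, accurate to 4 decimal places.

spectrum of D⁻¹(L+U) = {cos(kπ/38) : 1≤k≤37}; ρ_J = cos(π/38) = 0.9966.
√(1 − cos²(π/38)) = sin(π/38) ≈ 0.08258.
ω* = 2/(1+0.08258) = 1.8474
At ω = 1.8474 every |λ(B_ω)| = ω−1, so ρ_SOR = 0.8474.

ω* = 1.8474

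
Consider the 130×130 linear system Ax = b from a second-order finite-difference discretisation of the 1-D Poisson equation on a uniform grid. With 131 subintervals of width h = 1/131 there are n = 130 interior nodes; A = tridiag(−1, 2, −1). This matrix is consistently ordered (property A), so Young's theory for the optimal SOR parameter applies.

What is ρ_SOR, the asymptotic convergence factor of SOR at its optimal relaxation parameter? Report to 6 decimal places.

B_J for the 130×130 system has eigenvalues cos(kπ/131); ρ_J = cos(π/131) = 0.999712.
1 − cos²(π/131) = sin²(π/131) ⇒ √(1−ρ_J²) = sin(π/131) = 0.0239793.
Then 2/(1+√(1−ρ_J²)) = 2/(1+0.0239793); ω* = 2/1.0239793 = 1.953164.
Hence ρ(B_{ω*}) = 1.953164 − 1 = 0.953164.

ρ_SOR = 0.953164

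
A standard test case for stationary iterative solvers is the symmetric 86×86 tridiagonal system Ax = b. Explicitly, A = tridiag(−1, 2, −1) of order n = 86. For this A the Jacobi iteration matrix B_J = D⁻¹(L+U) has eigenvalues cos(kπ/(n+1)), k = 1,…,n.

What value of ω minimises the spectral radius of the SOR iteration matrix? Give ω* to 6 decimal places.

ω* = 1.930311

[ρ_J] n=86: ρ(B_J) = cos(π/(n+1)) = cos(π/87) = 0.999348.
root = sin(π/87) = 0.0361024  (since 1−cos² = sin²).
So ω* = 2/1.0361024 = 1.930311 (Young).
Hence ρ(B_{ω*}) = 1.930311 − 1 = 0.930311.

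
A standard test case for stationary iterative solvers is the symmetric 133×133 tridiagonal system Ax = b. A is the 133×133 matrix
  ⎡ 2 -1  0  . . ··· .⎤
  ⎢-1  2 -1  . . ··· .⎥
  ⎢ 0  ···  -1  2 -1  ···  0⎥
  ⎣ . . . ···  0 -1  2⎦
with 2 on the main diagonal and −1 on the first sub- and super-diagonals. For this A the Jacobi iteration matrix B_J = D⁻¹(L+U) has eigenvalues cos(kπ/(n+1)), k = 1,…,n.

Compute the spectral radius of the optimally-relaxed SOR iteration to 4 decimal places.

ρ_SOR = 0.9542

[ρ_J] n=133: ρ(B_J) = cos(π/(n+1)) = cos(π/134) = 0.9997.
√(1 − cos²(π/134)) = sin(π/134) ≈ 0.02344.
ω* = 2 / (1 + 0.02344) = 2 / 1.02344 ≈ 1.9542.
ρ_SOR = ω* − 1 = 1.9542 − 1 = 0.9542.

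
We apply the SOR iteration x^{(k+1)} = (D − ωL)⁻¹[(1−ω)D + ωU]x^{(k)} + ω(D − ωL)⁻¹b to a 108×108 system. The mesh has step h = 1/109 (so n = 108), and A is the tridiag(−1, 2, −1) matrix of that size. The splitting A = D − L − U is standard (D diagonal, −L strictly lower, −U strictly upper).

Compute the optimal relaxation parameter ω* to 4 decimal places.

ω* = 1.9440

[ρ_J] n=108: ρ(B_J) = cos(π/(n+1)) = cos(π/109) = 0.9996.
√(1−ρ_J²) simplifies to sin(π/109) = 0.02882.
ω* = 2/(1+0.02882) = 1.9440
ρ(B_{ω*}) = ω*−1 = 0.9440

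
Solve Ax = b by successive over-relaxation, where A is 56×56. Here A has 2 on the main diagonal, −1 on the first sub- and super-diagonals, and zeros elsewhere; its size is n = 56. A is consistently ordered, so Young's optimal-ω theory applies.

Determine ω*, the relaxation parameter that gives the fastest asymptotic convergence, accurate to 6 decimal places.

ω* = 1.895577

With n=56, ρ(Jacobi) = cos(π/57) = 0.998482.
√(1 − cos²(π/57)) = sin(π/57) ≈ 0.0550878.
[ω*] 2 ÷ (1 + 0.0550878) = 2 ÷ 1.0550878 = 1.895577.
ρ_SOR = ω* − 1 ≈ 0.895577.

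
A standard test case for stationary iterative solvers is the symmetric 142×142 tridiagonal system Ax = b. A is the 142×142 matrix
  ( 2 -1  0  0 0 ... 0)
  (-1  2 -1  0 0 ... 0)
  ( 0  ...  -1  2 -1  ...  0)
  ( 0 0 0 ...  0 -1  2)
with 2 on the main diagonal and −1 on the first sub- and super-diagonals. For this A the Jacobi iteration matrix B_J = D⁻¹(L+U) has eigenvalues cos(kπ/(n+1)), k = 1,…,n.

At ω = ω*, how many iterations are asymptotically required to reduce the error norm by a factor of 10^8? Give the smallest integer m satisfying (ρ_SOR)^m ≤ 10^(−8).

[ρ_J] n=142: ρ(B_J) = cos(π/(n+1)) = cos(π/143) = 0.9997587.
√(1−ρ_J²) = |sin(π/143)| = 0.0219674
ω* = 2/(1 + 0.0219674) = 2/1.0219674 = 1.9570096.
ρ_SOR = ω* − 1 ≈ 0.9570096.
(0.9570096)^m ≤ 10^{−8}  ⇒  m·ln(0.9570096) ≤ −8·ln10  ⇒  m ≥ 419.206  ⇒  m = 420

m = 420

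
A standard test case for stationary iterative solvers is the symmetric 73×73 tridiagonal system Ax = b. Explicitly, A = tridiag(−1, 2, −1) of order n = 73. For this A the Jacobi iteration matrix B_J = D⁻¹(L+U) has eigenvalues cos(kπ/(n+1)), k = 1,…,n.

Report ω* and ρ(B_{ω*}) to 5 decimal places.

½·tridiag(1,0,1) at n=73: λ_k = cos(kπ/74); max |λ| at k=1 ⇒ ρ_J = cos(π/74) ≈ 0.99910.
√(1−ρ_J²) = |sin(π/74)| = 0.042441
[ω*] 2 ÷ (1 + 0.042441) = 2 ÷ 1.042441 = 1.91857.
ρ_SOR = ω* − 1 = 1.91857 − 1 = 0.91857.

ω* = 1.91857, ρ_SOR = 0.91857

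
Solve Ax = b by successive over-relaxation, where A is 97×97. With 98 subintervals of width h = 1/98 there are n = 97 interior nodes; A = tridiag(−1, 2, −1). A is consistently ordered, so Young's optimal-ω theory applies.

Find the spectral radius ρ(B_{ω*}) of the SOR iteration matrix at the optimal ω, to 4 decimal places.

With n=97, ρ(Jacobi) = cos(π/98) = 0.9995.
√(1 − cos²(π/98)) = sin(π/98) ≈ 0.03205.
ω* = 2 / (1 + 0.03205) = 2 / 1.03205 ≈ 1.9379.
ρ_SOR = ω* − 1 = 1.9379 − 1 = 0.9379.

ρ_SOR = 0.9379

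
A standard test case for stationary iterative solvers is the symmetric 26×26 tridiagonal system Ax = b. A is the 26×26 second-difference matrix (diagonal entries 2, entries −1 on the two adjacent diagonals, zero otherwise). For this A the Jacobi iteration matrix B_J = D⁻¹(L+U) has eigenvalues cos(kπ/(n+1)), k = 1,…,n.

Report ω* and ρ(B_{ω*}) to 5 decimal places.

½·tridiag(1,0,1) at n=26: λ_k = cos(kπ/27); max |λ| at k=1 ⇒ ρ_J = cos(π/27) ≈ 0.99324.
√(1 − cos²(π/27)) = sin(π/27) ≈ 0.116093.
Then 2/(1+√(1−ρ_J²)) = 2/(1+0.116093); ω* = 2/1.116093 = 1.79197.
At ω = 1.79197 every |λ(B_ω)| = ω−1, so ρ_SOR = 0.79197.

ω* = 1.79197, ρ_SOR = 0.79197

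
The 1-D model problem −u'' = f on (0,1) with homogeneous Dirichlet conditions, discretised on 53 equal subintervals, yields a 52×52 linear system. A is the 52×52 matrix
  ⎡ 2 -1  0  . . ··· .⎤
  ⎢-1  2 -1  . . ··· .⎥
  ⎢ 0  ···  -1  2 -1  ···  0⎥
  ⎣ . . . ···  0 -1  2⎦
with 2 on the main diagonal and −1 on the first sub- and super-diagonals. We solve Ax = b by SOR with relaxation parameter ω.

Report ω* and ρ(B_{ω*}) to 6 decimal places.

With n=52, ρ(Jacobi) = cos(π/53) = 0.998244.
√(1 − cos²(π/53)) = sin(π/53) ≈ 0.0592406.
So ω* = 2/1.0592406 = 1.888145 (Young).
ρ(B_{ω*}) = ω*−1 = 0.888145

ω* = 1.888145, ρ_SOR = 0.888145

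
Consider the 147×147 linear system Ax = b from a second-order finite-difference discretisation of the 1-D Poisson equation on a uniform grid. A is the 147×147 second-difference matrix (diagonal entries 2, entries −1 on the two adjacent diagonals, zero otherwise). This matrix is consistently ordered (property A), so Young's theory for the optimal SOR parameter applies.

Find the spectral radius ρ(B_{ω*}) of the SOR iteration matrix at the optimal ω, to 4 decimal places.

ρ_SOR = 0.9584

ρ_J = max_k |cos(kπ/148)| = cos(π/148) = 0.9998
root = sin(π/148) = 0.02123  (since 1−cos² = sin²).
ω* = 2/(1+0.02123) = 1.9584
and ρ(B_{ω*}) = 1.9584 − 1 = 0.9584.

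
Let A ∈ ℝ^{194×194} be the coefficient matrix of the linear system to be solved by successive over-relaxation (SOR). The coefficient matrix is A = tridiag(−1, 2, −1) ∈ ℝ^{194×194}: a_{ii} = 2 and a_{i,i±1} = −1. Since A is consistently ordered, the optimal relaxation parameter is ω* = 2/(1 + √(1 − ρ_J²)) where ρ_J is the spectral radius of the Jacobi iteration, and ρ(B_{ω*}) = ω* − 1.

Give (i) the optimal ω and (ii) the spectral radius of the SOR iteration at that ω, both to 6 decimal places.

½·tridiag(1,0,1) at n=194: λ_k = cos(kπ/195); max |λ| at k=1 ⇒ ρ_J = cos(π/195) ≈ 0.999870.
√(1−ρ_J²) simplifies to sin(π/195) = 0.0161100.
ω* = 2 / (1 + 0.0161100) = 2 / 1.0161100 ≈ 1.968291.
At ω = 1.968291 every |λ(B_ω)| = ω−1, so ρ_SOR = 0.968291.

ω* = 1.968291, ρ_SOR = 0.968291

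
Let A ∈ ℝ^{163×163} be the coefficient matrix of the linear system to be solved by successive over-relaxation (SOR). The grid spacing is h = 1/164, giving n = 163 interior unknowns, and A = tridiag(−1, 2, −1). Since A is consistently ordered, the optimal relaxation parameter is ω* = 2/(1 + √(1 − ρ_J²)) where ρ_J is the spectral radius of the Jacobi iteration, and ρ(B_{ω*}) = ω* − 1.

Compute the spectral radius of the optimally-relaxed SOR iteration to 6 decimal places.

With n=163, ρ(Jacobi) = cos(π/164) = 0.999817.
root = sin(π/164) = 0.0191549  (since 1−cos² = sin²).
ω* = 2 / (1 + 0.0191549) = 2 / 1.0191549 ≈ 1.962410.
and ρ(B_{ω*}) = 1.962410 − 1 = 0.962410.

ρ_SOR = 0.962410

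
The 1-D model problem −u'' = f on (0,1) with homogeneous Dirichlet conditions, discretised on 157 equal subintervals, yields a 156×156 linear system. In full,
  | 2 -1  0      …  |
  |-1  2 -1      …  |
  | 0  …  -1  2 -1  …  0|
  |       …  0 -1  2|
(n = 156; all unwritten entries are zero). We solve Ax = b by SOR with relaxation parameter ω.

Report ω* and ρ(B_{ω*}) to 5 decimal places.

[ρ_J] n=156: ρ(B_J) = cos(π/(n+1)) = cos(π/157) = 0.99980.
root = sin(π/157) = 0.020009  (since 1−cos² = sin²).
So ω* = 2/1.020009 = 1.96077 (Young).
Hence ρ(B_{ω*}) = 1.96077 − 1 = 0.96077.

ω* = 1.96077, ρ_SOR = 0.96077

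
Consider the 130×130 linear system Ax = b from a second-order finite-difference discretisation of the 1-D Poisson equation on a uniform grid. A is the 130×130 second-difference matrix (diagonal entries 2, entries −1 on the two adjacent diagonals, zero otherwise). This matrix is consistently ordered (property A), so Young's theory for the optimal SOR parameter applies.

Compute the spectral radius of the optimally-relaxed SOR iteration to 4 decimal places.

ρ_J = max_k |cos(kπ/131)| = cos(π/131) = 0.9997
root = sin(π/131) = 0.02398  (since 1−cos² = sin²).
Then 2/(1+√(1−ρ_J²)) = 2/(1+0.02398); ω* = 2/1.02398 = 1.9532.
Hence ρ(B_{ω*}) = 1.9532 − 1 = 0.9532.

ρ_SOR = 0.9532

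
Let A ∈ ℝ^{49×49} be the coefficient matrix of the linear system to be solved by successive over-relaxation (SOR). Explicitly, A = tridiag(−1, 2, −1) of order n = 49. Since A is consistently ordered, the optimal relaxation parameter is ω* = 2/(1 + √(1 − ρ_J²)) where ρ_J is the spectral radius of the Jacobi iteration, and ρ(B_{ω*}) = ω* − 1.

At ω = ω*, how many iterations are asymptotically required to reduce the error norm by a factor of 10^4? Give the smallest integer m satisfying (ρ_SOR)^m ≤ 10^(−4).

B_J for the 49×49 system has eigenvalues cos(kπ/50); ρ_J = cos(π/50) = 0.9980267.
√(1−ρ_J²) simplifies to sin(π/50) = 0.0627905.
Young: ω* = 2/(1+√(1−ρ_J²)) = 2/(1+0.0627905) = 2/1.0627905 = 1.8818384.
and ρ(B_{ω*}) = 1.8818384 − 1 = 0.8818384.
Need (0.8818384)^m ≤ 10^(−4): m ≥ 4·ln10/|ln 0.8818384| = 9.21034/0.125746 = 73.246 ⇒ m = 74.

m = 74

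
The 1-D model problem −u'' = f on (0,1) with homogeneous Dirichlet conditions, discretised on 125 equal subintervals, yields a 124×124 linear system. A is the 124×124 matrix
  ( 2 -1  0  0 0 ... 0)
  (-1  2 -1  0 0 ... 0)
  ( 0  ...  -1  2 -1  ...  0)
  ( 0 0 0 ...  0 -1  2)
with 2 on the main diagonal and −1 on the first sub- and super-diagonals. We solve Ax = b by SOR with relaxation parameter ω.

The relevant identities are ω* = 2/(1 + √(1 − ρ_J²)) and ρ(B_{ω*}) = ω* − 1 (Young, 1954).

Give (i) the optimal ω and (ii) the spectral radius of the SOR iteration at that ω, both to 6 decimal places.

With n=124, ρ(Jacobi) = cos(π/125) = 0.999684.
root = sin(π/125) = 0.0251301  (since 1−cos² = sin²).
Then 2/(1+√(1−ρ_J²)) = 2/(1+0.0251301); ω* = 2/1.0251301 = 1.950972.
ρ_SOR = ω* − 1 = 1.950972 − 1 = 0.950972.

ω* = 1.950972, ρ_SOR = 0.950972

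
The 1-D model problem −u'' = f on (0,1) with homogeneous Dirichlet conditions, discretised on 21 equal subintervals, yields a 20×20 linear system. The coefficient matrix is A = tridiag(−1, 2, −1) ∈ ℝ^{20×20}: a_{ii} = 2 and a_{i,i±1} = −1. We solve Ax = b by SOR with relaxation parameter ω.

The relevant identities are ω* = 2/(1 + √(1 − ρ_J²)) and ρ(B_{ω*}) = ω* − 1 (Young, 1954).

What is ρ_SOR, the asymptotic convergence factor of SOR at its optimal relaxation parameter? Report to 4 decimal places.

[ρ_J] n=20: ρ(B_J) = cos(π/(n+1)) = cos(π/21) = 0.9888.
√(1 − cos²(π/21)) = sin(π/21) ≈ 0.14904.
ω* = 2 / (1 + 0.14904) = 2 / 1.14904 ≈ 1.7406.
ρ_SOR = ω* − 1 = 1.7406 − 1 = 0.7406.

ρ_SOR = 0.7406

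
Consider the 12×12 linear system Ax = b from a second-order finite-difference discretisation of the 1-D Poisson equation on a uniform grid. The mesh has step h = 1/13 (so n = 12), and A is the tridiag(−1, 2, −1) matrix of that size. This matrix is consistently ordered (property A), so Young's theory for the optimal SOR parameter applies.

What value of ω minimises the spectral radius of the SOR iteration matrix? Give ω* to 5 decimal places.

ω* = 1.61379

n=12: λ(B_J) = 1 − λ(A)/2 = cos(kπ/13); k=1 gives ρ_J = 0.97094.
√(1 − cos²(π/13)) = sin(π/13) ≈ 0.239316.
So ω* = 2/1.239316 = 1.61379 (Young).
ρ_SOR = ω* − 1 ≈ 0.61379.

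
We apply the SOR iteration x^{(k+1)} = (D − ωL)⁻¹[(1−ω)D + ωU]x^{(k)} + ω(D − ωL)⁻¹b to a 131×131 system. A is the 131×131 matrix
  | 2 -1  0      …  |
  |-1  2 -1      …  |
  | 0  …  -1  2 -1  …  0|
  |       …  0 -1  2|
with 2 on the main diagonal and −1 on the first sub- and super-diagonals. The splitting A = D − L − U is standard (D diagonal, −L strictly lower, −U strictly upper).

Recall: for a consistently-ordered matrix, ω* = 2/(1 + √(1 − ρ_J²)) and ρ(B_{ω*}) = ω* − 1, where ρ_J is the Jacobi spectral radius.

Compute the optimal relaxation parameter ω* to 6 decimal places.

spectrum of D⁻¹(L+U) = {cos(kπ/132) : 1≤k≤131}; ρ_J = cos(π/132) = 0.999717.
1 − cos²(π/132) = sin²(π/132) ⇒ √(1−ρ_J²) = sin(π/132) = 0.0237977.
So ω* = 2/1.0237977 = 1.953511 (Young).
At ω = 1.953511 every |λ(B_ω)| = ω−1, so ρ_SOR = 0.953511.

ω* = 1.953511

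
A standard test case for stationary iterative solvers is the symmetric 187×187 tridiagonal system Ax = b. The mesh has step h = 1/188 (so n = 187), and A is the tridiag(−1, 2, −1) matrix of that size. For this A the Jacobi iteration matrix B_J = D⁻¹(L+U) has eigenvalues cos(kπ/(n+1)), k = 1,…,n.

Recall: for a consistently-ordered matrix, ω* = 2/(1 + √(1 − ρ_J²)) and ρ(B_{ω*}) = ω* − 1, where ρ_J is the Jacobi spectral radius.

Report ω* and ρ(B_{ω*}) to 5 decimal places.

With n=187, ρ(Jacobi) = cos(π/188) = 0.99986.
√(1−ρ_J²) simplifies to sin(π/188) = 0.016710.
ω* = 2/(1+0.016710) = 1.96713
and ρ(B_{ω*}) = 1.96713 − 1 = 0.96713.

ω* = 1.96713, ρ_SOR = 0.96713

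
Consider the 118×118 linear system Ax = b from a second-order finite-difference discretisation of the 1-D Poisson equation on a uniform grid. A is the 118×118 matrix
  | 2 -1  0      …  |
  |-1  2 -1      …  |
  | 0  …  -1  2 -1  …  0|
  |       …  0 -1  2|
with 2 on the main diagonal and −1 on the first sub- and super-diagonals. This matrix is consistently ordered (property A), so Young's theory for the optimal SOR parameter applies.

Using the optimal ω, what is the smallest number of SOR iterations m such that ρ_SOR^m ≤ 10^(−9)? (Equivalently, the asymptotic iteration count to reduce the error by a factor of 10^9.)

m = 393

B_J for the 118×118 system has eigenvalues cos(kπ/119); ρ_J = cos(π/119) = 0.9996515.
√(1−ρ_J²) simplifies to sin(π/119) = 0.0263969.
So ω* = 2/1.0263969 = 1.9485640 (Young).
ρ_SOR = ω* − 1 ≈ 0.9485640.
(0.9485640)^m ≤ 10^{−9}  ⇒  m·ln(0.9485640) ≤ −9·ln10  ⇒  m ≥ 392.442  ⇒  m = 393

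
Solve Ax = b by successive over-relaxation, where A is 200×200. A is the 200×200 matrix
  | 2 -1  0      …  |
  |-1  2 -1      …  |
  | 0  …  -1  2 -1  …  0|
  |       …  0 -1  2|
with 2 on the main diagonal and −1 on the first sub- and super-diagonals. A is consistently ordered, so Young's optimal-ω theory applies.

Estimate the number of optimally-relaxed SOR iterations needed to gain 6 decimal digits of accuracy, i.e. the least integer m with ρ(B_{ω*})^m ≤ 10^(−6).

B_J for the 200×200 system has eigenvalues cos(kπ/201); ρ_J = cos(π/201) = 0.9998779.
1 − cos²(π/201) = sin²(π/201) ⇒ √(1−ρ_J²) = sin(π/201) = 0.0156292.
So ω* = 2/1.0156292 = 1.9692226 (Young).
Hence ρ(B_{ω*}) = 1.9692226 − 1 = 0.9692226.
6·ln10 = 13.8155; −ln(0.9692226) = 0.031261; m = ⌈13.8155/0.031261⌉ = ⌈441.940⌉ = 442.

m = 442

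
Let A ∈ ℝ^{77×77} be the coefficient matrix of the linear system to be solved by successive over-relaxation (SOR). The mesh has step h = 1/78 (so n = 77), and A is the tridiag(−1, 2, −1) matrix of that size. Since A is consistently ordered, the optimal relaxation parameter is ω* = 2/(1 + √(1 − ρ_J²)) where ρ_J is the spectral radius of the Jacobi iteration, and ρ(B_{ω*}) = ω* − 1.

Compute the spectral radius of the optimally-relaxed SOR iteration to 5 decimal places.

ρ_SOR = 0.92259

ρ_J = max_k |cos(kπ/78)| = cos(π/78) = 0.99919
root = sin(π/78) = 0.040266  (since 1−cos² = sin²).
So ω* = 2/1.040266 = 1.92259 (Young).
and ρ(B_{ω*}) = 1.92259 − 1 = 0.92259.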